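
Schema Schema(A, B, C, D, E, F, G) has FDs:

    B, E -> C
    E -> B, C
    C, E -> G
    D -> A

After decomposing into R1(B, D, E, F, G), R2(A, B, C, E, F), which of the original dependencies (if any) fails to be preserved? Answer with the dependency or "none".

D -> A

Check D → A: no single fragment contains all of {A, D}, and the restricted closure of {D} across the fragments never reaches {A}.
B, E → C is preserved.
E → B, C is preserved.
C, E → G is preserved.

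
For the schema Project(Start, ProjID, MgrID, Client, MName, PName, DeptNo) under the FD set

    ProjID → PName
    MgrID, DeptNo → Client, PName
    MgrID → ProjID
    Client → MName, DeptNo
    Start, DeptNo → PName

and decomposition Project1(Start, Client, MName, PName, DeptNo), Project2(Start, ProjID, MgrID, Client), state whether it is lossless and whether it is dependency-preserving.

Lossless test: (Start, Client)⁺ = {Start, Client, MName, PName, DeptNo}, which contains all of one fragment — lossless.
Dependency preservation: the restricted closure of {ProjID} across the fragments never reaches {PName}, so ProjID → PName cannot be enforced without a join — not preserved.

lossless but not dependency-preserving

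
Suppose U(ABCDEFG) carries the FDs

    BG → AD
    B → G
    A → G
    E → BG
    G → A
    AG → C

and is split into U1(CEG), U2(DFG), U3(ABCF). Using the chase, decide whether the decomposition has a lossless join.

No

Chase test. Columns are ABCDEFG; row i has aⱼ where attribute j ∈ Ui, else bᵢⱼ.
Initial tableau (one row per fragment):
  row 1: b11 b12 a3 b14 a5 b16 a7
  row 2: b21 b22 b23 a4 b25 a6 a7
  row 3: a1 a2 a3 b34 b35 a6 b37
Rows 1 and 2 agree on G; apply G→A and equate their A entries.
Rows 1 and 2 agree on AG; apply AG→C and equate their C entries.
No row becomes fully distinguished — the join is lossy.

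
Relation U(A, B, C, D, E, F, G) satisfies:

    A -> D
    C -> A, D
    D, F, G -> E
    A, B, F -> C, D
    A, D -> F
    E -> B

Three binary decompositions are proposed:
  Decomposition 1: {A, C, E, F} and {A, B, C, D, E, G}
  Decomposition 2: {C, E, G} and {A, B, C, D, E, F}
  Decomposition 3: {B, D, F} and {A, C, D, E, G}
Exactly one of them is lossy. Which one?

Decomposition 3

Decomposition 1: common = {A, C, E}, closure = {A, B, C, D, E, F} → lossless.
Decomposition 2: common = {C, E}, closure = {A, B, C, D, E, F} → lossless.
Decomposition 3: common = {D}, closure = {D} → lossy.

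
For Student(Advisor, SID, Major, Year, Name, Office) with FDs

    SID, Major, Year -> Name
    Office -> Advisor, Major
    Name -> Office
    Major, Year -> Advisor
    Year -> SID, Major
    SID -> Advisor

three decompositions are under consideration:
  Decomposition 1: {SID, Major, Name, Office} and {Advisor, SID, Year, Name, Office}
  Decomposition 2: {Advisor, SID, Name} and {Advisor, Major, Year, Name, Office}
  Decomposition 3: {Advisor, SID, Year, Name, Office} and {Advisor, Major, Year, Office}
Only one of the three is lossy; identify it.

Decomposition 2

Decomposition 1: common = {SID, Name, Office}, closure = {Advisor, SID, Major, Name, Office} → lossless.
Decomposition 2: common = {Advisor, Name}, closure = {Advisor, Major, Name, Office} → lossy.
Decomposition 3: common = {Advisor, Year, Office}, closure = {Advisor, SID, Major, Year, Name, Office} → lossless.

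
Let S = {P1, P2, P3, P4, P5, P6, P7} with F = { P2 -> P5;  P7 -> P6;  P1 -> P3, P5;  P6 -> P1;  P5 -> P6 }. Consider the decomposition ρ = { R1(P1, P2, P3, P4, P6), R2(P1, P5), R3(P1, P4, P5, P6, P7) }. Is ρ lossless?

No

Chase test. Columns are P1, P2, P3, P4, P5, P6, P7; row i has aⱼ where attribute j ∈ Ri, else bᵢⱼ.
Initial tableau (one row per fragment):
  row 1: a1 a2 a3 a4 b15 a6 b17
  row 2: a1 b22 b23 b24 a5 b26 b27
  row 3: a1 b32 b33 a4 a5 a6 a7
Rows 1 and 2 agree on P1; apply P1→P3, P5 and equate their P3, P5 entries.
Rows 1 and 3 agree on P1; apply P1→P3, P5 and equate their P3, P5 entries.
Rows 1 and 2 agree on P5; apply P5→P6 and equate their P6 entries.
No row becomes fully distinguished — the join is lossy.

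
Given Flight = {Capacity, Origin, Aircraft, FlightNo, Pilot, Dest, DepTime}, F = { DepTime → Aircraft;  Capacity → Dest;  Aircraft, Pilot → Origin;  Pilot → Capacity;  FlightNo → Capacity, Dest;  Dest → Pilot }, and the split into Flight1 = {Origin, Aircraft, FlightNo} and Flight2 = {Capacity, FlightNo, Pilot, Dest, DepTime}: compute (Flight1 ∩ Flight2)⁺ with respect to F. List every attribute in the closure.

Flight1 ∩ Flight2 = {FlightNo}.
FlightNo → Capacity, Dest applies, adding Capacity, Dest
Dest → Pilot applies, adding Pilot
Closure: {Capacity, FlightNo, Pilot, Dest}.

Capacity, FlightNo, Pilot, Dest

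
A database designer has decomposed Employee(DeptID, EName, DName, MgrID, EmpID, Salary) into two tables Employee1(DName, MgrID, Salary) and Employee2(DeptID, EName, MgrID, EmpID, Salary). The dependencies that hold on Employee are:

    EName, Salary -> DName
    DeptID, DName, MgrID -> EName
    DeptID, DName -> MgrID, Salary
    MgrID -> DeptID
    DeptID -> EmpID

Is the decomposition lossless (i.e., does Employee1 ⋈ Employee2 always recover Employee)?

Common attributes: Employee1 ∩ Employee2 = {MgrID, Salary}.
Closure of {MgrID, Salary}: MgrID → DeptID applies, adding DeptID; DeptID → EmpID applies, adding EmpID. So (MgrID, Salary)⁺ = {DeptID, MgrID, EmpID, Salary}.
The closure contains neither all of Employee1 = {DName, MgrID, Salary} nor all of Employee2 = {DeptID, EName, MgrID, EmpID, Salary}, so the common attributes are not a superkey of either fragment. The join is lossy.

No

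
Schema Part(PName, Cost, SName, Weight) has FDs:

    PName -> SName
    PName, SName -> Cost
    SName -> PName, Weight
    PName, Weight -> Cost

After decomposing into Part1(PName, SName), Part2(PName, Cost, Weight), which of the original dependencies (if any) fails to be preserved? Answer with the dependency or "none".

none

PName → SName lies within Part1.
PName, SName → Cost: restricted closure across fragments reaches Cost.
SName → PName, Weight: restricted closure across fragments reaches PName, Weight.
PName, Weight → Cost lies within Part2.
Every dependency is enforceable on the fragments, so the decomposition is dependency-preserving.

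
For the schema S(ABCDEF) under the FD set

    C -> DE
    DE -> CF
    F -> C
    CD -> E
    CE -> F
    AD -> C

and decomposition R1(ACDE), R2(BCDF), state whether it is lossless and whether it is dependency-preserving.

Lossless test: (CD)⁺ = {CDEF}, which is a superkey of neither fragment — lossy.
Dependency preservation: DE → CF; CE → F are not contained in any single fragment, but the restricted closure of each left-hand side across the fragments still reaches the right-hand side; the remaining FDs each lie inside some fragment. All dependencies are preserved.

lossy but dependency-preserving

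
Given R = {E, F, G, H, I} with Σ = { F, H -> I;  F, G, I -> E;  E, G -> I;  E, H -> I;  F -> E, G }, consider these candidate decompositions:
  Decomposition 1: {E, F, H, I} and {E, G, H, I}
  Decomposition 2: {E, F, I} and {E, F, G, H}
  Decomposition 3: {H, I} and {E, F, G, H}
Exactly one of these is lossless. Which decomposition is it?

Decomposition 1: common = {E, H, I}, closure = {E, H, I} → lossy.
Decomposition 2: common = {E, F}, closure = {E, F, G, I} → lossless.
Decomposition 3: common = {H}, closure = {H} → lossy.

Decomposition 2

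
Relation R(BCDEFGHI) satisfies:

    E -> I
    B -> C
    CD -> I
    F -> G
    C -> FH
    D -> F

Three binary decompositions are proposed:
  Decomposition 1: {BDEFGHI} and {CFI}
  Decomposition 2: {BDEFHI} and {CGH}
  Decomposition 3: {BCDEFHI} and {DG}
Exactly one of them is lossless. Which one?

Decomposition 3

Decomposition 1: common = {FI}, closure = {FGI} → lossy.
Decomposition 2: common = {H}, closure = {H} → lossy.
Decomposition 3: common = {D}, closure = {DFG} → lossless.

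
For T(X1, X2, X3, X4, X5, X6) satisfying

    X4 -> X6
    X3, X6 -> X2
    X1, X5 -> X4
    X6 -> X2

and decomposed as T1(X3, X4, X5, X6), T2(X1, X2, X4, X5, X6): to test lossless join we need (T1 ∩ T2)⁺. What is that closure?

X2, X4, X5, X6

T1 ∩ T2 = {X4, X5, X6}.
X6 → X2 applies, adding X2
Closure: {X2, X4, X5, X6}.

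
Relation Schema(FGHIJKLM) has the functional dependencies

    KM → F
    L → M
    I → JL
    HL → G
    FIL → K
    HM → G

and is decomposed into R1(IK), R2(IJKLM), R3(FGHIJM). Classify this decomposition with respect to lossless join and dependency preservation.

lossy and not dependency-preserving

Lossless test (chase): Rows 1 and 2 agree on I; apply I→JL and equate their JL entries. Rows 1 and 3 agree on I; apply I→JL and equate their JL entries. Rows 1 and 2 agree on L; apply L→M and equate their M entries. Rows 1 and 2 agree on KM; apply KM→F and equate their F entries. No row becomes fully distinguished — the join is lossy.
Dependency preservation: the restricted closure of {KM} across the fragments never reaches {F}, so KM → F cannot be enforced without a join — not preserved.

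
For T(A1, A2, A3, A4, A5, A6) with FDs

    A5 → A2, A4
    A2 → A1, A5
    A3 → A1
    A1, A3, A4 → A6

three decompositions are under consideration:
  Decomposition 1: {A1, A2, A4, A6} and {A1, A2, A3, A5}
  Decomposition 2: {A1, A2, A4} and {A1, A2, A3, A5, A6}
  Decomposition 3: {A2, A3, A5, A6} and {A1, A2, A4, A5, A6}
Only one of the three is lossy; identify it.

Decomposition 1: common = {A1, A2}, closure = {A1, A2, A4, A5} → lossy.
Decomposition 2: common = {A1, A2}, closure = {A1, A2, A4, A5} → lossless.
Decomposition 3: common = {A2, A5, A6}, closure = {A1, A2, A4, A5, A6} → lossless.

Decomposition 1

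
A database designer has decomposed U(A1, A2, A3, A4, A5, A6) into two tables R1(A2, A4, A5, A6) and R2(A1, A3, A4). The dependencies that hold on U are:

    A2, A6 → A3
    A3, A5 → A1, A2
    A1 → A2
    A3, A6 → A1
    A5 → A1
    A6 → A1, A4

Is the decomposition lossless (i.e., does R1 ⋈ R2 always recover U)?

No

Common attributes: R1 ∩ R2 = {A4}.
No dependency enlarges {A4}, so (A4)⁺ = {A4}.
The closure contains neither all of R1 = {A2, A4, A5, A6} nor all of R2 = {A1, A3, A4}, so the common attributes are not a superkey of either fragment. The join is lossy.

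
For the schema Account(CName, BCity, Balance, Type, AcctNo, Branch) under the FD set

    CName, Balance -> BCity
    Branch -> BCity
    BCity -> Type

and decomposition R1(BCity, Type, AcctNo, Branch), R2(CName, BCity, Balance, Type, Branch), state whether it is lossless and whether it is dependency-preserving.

lossy but dependency-preserving

Lossless test: (BCity, Type, Branch)⁺ = {BCity, Type, Branch}, which is a superkey of neither fragment — lossy.
Dependency preservation: every FD's attributes lie within a single fragment, so each can be enforced locally — preserved.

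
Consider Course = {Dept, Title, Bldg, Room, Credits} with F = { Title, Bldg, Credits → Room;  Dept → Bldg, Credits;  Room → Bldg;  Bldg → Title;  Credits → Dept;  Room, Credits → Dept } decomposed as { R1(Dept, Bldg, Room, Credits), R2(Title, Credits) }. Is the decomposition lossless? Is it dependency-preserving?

lossless but not dependency-preserving

Lossless test: (Credits)⁺ = {Dept, Title, Bldg, Room, Credits}, which contains all of one fragment — lossless.
Dependency preservation: the restricted closure of {Bldg} across the fragments never reaches {Title}, so Bldg → Title cannot be enforced without a join — not preserved.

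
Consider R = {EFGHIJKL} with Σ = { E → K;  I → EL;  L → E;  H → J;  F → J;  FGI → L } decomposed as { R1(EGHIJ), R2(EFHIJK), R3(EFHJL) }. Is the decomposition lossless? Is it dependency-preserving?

Lossless test (chase): Rows 1 and 2 agree on E; apply E→K and equate their K entries. Rows 1 and 3 agree on E; apply E→K and equate their K entries. Rows 1 and 2 agree on I; apply I→EL and equate their EL entries. No row becomes fully distinguished — the join is lossy.
Dependency preservation: the restricted closure of {I} across the fragments never reaches {EL}, so I → EL cannot be enforced without a join — not preserved.

lossy and not dependency-preserving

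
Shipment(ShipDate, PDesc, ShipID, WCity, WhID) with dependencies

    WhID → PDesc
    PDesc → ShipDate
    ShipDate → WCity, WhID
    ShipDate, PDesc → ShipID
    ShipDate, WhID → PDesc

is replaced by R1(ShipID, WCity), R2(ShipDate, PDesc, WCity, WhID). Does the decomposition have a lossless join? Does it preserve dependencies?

Lossless test: (WCity)⁺ = {WCity}, which is a superkey of neither fragment — lossy.
Dependency preservation: the restricted closure of {ShipDate, PDesc} across the fragments never reaches {ShipID}, so ShipDate, PDesc → ShipID cannot be enforced without a join — not preserved.

lossy and not dependency-preserving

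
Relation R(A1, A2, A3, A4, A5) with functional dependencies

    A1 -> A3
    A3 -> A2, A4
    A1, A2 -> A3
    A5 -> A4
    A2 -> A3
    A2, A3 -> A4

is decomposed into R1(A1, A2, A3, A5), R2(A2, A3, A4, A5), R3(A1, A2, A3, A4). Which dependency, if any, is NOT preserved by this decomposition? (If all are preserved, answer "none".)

none

A1 → A3 lies within R1.
A3 → A2, A4 lies within R2.
A1, A2 → A3 lies within R1.
A5 → A4 lies within R2.
A2 → A3 lies within R1.
A2, A3 → A4 lies within R2.
Every dependency is enforceable on the fragments, so the decomposition is dependency-preserving.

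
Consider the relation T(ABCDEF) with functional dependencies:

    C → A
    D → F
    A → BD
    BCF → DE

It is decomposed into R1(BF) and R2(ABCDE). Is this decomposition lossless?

Common attributes: R1 ∩ R2 = {B}.
No dependency enlarges {B}, so (B)⁺ = {B}.
The closure contains neither all of R1 = {BF} nor all of R2 = {ABCDE}, so the common attributes are not a superkey of either fragment. The join is lossy.

No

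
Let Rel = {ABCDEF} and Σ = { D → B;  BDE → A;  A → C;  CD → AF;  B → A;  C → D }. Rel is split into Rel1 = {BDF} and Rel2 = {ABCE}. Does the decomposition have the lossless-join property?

Yes

Common attributes: Rel1 ∩ Rel2 = {B}.
Closure of {B}: B → A applies, adding A; A → C applies, adding C; C → D applies, adding D; CD → AF applies, adding F. So (B)⁺ = {ABCDF}.
This closure contains every attribute of Rel1, so Rel1 ∩ Rel2 → Rel1. The join is lossless.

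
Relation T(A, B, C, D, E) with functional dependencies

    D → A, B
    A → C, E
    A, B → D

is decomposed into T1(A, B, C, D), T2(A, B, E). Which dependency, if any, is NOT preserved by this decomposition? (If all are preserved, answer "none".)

none

D → A, B lies within T1.
A → C, E: restricted closure across fragments reaches C, E.
A, B → D lies within T1.
Every dependency is enforceable on the fragments, so the decomposition is dependency-preserving.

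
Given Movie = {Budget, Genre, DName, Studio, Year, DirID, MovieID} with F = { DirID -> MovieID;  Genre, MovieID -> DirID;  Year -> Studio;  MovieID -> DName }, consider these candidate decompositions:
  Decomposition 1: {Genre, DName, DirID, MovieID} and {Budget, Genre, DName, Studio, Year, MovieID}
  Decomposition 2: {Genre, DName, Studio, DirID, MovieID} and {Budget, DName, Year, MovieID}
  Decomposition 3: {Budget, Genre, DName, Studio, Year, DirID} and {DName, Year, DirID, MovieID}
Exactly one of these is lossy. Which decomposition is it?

Decomposition 1: common = {Genre, DName, MovieID}, closure = {Genre, DName, DirID, MovieID} → lossless.
Decomposition 2: common = {DName, MovieID}, closure = {DName, MovieID} → lossy.
Decomposition 3: common = {DName, Year, DirID}, closure = {DName, Studio, Year, DirID, MovieID} → lossless.

Decomposition 2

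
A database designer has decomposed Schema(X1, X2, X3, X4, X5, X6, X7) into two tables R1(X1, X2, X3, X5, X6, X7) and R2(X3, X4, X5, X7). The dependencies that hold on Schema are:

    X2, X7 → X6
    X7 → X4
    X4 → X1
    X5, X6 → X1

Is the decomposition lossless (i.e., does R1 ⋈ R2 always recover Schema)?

Yes

Common attributes: R1 ∩ R2 = {X3, X5, X7}.
Closure of {X3, X5, X7}: X7 → X4 applies, adding X4; X4 → X1 applies, adding X1. So (X3, X5, X7)⁺ = {X1, X3, X4, X5, X7}.
This closure contains every attribute of R2, so R1 ∩ R2 → R2. The join is lossless.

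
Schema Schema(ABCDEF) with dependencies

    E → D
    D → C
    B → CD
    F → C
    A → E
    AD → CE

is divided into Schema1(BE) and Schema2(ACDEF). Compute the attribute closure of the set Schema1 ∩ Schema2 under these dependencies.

Schema1 ∩ Schema2 = {E}.
E → D applies, adding D
D → C applies, adding C
Closure: {CDE}.

CDE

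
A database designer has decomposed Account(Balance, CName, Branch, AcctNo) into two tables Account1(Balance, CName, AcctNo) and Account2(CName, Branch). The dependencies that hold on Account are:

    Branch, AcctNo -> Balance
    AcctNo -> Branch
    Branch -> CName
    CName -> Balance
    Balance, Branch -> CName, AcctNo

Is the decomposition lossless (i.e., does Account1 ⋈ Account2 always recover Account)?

No

Common attributes: Account1 ∩ Account2 = {CName}.
Closure of {CName}: CName → Balance applies, adding Balance. So (CName)⁺ = {Balance, CName}.
The closure contains neither all of Account1 = {Balance, CName, AcctNo} nor all of Account2 = {CName, Branch}, so the common attributes are not a superkey of either fragment. The join is lossy.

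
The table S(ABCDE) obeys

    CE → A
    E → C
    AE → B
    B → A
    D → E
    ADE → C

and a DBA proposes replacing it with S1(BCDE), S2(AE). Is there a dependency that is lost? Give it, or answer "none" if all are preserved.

Check B → A: no single fragment contains all of {AB}, and the restricted closure of {B} across the fragments never reaches {A}.
CE → A is preserved.
E → C is preserved.
AE → B is preserved.
D → E is preserved.
ADE → C is preserved.

B → A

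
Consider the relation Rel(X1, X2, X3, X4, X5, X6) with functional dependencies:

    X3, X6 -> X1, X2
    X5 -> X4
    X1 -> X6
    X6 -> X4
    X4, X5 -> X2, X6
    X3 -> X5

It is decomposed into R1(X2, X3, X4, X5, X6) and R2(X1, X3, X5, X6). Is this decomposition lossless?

Yes

Common attributes: R1 ∩ R2 = {X3, X5, X6}.
Closure of {X3, X5, X6}: X3, X6 → X1, X2 applies, adding X1, X2; X5 → X4 applies, adding X4. So (X3, X5, X6)⁺ = {X1, X2, X3, X4, X5, X6}.
This closure contains every attribute of R1, so R1 ∩ R2 → R1. The join is lossless.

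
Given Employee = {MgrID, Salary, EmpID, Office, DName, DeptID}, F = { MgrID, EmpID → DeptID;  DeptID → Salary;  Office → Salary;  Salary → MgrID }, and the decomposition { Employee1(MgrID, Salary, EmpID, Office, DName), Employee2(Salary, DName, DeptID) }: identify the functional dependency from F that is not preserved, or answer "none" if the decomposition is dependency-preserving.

Check MgrID, EmpID → DeptID: no single fragment contains all of {MgrID, EmpID, DeptID}, and the restricted closure of {MgrID, EmpID} across the fragments never reaches {DeptID}.
DeptID → Salary is preserved.
Office → Salary is preserved.
Salary → MgrID is preserved.

MgrID, EmpID → DeptID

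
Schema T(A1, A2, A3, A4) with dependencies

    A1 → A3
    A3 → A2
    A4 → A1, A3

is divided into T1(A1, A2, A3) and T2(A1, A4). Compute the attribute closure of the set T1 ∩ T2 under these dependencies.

T1 ∩ T2 = {A1}.
A1 → A3 applies, adding A3
A3 → A2 applies, adding A2
Closure: {A1, A2, A3}.

A1, A2, A3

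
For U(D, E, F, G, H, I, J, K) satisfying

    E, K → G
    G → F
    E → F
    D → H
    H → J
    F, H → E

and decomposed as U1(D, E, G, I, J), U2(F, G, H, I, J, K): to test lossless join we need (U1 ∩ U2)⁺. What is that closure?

U1 ∩ U2 = {G, I, J}.
G → F applies, adding F
Closure: {F, G, I, J}.

F, G, I, J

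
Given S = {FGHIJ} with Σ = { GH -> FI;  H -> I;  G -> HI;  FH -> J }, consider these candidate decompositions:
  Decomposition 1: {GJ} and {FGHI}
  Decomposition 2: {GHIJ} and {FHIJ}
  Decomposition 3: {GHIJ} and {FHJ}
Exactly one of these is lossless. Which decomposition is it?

Decomposition 1: common = {G}, closure = {FGHIJ} → lossless.
Decomposition 2: common = {HIJ}, closure = {HIJ} → lossy.
Decomposition 3: common = {HJ}, closure = {HIJ} → lossy.

Decomposition 1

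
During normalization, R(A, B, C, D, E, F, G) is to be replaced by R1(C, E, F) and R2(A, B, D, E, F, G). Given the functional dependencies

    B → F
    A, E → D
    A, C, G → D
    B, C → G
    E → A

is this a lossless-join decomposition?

Common attributes: R1 ∩ R2 = {E, F}.
Closure of {E, F}: E → A applies, adding A; A, E → D applies, adding D. So (E, F)⁺ = {A, D, E, F}.
The closure contains neither all of R1 = {C, E, F} nor all of R2 = {A, B, D, E, F, G}, so the common attributes are not a superkey of either fragment. The join is lossy.

No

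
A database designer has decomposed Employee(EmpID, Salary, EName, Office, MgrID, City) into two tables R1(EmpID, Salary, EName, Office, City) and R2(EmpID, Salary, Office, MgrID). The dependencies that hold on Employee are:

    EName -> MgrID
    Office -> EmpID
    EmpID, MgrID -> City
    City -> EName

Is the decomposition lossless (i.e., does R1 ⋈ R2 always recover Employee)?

Common attributes: R1 ∩ R2 = {EmpID, Salary, Office}.
No dependency enlarges {EmpID, Salary, Office}, so (EmpID, Salary, Office)⁺ = {EmpID, Salary, Office}.
The closure contains neither all of R1 = {EmpID, Salary, EName, Office, City} nor all of R2 = {EmpID, Salary, Office, MgrID}, so the common attributes are not a superkey of either fragment. The join is lossy.

No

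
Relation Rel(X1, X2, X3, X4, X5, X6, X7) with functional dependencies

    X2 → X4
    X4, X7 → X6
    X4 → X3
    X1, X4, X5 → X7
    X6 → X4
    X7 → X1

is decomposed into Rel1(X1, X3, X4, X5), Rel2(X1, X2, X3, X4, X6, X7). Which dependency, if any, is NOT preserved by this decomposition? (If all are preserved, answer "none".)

X1, X4, X5 → X7

Check X1, X4, X5 → X7: no single fragment contains all of {X1, X4, X5, X7}, and the restricted closure of {X1, X4, X5} across the fragments never reaches {X7}.
X2 → X4 is preserved.
X4, X7 → X6 is preserved.
X4 → X3 is preserved.
X6 → X4 is preserved.
X7 → X1 is preserved.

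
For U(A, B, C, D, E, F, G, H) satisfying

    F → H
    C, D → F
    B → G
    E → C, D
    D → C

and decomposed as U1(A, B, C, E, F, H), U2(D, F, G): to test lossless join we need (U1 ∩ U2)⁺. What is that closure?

F, H

U1 ∩ U2 = {F}.
F → H applies, adding H
Closure: {F, H}.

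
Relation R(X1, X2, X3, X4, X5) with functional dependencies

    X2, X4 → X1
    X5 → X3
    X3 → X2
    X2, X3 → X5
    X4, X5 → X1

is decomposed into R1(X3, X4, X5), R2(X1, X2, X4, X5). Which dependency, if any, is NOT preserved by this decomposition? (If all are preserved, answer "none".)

X2, X4 → X1 lies within R2.
X5 → X3 lies within R1.
X3 → X2: restricted closure across fragments reaches X2.
X2, X3 → X5: restricted closure across fragments reaches X5.
X4, X5 → X1 lies within R2.
Every dependency is enforceable on the fragments, so the decomposition is dependency-preserving.

none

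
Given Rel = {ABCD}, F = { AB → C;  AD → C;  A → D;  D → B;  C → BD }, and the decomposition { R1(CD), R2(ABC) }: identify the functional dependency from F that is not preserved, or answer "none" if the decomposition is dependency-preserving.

D → B

Check D → B: no single fragment contains all of {BD}, and the restricted closure of {D} across the fragments never reaches {B}.
AB → C is preserved.
AD → C is preserved.
A → D is preserved.
C → BD is preserved.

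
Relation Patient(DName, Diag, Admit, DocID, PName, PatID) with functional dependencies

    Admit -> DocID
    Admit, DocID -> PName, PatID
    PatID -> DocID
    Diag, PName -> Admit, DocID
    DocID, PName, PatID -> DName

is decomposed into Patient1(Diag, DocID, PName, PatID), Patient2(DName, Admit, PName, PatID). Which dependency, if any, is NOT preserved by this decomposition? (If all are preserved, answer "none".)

Diag, PName -> Admit, DocID

Check Diag, PName → Admit, DocID: no single fragment contains all of {Diag, Admit, DocID, PName}, and the restricted closure of {Diag, PName} across the fragments never reaches {Admit, DocID}.
Admit → DocID is preserved.
Admit, DocID → PName, PatID is preserved.
PatID → DocID is preserved.
DocID, PName, PatID → DName is preserved.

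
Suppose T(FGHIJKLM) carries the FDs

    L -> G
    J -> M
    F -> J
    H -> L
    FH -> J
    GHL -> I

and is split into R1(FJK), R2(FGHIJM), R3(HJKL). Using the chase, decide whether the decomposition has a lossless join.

Chase test. Columns are FGHIJKLM; row i has aⱼ where attribute j ∈ Ri, else bᵢⱼ.
Initial tableau (one row per fragment):
  row 1: a1 b12 b13 b14 a5 a6 b17 b18
  row 2: a1 a2 a3 a4 a5 b26 b27 a8
  row 3: b31 b32 a3 b34 a5 a6 a7 b38
Rows 1 and 2 agree on J; apply J→M and equate their M entries.
Rows 1 and 3 agree on J; apply J→M and equate their M entries.
Rows 2 and 3 agree on H; apply H→L and equate their L entries.
Rows 2 and 3 agree on L; apply L→G and equate their G entries.
Rows 2 and 3 agree on GHL; apply GHL→I and equate their I entries.
No row becomes fully distinguished — the join is lossy.

No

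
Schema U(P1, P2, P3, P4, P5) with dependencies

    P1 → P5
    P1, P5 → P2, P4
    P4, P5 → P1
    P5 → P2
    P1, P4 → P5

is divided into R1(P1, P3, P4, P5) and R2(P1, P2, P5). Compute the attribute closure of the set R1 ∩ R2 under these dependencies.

R1 ∩ R2 = {P1, P5}.
P1, P5 → P2, P4 applies, adding P2, P4
Closure: {P1, P2, P4, P5}.

P1, P2, P4, P5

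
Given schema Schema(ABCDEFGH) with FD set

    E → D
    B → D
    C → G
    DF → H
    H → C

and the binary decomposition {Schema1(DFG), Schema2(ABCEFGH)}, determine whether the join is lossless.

Common attributes: Schema1 ∩ Schema2 = {FG}.
No dependency enlarges {FG}, so (FG)⁺ = {FG}.
The closure contains neither all of Schema1 = {DFG} nor all of Schema2 = {ABCEFGH}, so the common attributes are not a superkey of either fragment. The join is lossy.

No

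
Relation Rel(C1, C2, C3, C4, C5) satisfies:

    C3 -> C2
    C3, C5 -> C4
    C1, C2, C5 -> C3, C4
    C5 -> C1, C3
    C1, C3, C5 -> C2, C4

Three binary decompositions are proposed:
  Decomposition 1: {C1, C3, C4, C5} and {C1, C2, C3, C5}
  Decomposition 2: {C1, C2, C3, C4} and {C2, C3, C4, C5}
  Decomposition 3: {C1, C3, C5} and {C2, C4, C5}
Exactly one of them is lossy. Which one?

Decomposition 2

Decomposition 1: common = {C1, C3, C5}, closure = {C1, C2, C3, C4, C5} → lossless.
Decomposition 2: common = {C2, C3, C4}, closure = {C2, C3, C4} → lossy.
Decomposition 3: common = {C5}, closure = {C1, C2, C3, C4, C5} → lossless.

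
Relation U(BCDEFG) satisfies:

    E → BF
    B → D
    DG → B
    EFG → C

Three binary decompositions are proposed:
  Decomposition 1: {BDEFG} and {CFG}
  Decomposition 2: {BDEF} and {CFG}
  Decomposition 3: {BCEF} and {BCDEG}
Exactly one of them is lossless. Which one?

Decomposition 3

Decomposition 1: common = {FG}, closure = {FG} → lossy.
Decomposition 2: common = {F}, closure = {F} → lossy.
Decomposition 3: common = {BCE}, closure = {BCDEF} → lossless.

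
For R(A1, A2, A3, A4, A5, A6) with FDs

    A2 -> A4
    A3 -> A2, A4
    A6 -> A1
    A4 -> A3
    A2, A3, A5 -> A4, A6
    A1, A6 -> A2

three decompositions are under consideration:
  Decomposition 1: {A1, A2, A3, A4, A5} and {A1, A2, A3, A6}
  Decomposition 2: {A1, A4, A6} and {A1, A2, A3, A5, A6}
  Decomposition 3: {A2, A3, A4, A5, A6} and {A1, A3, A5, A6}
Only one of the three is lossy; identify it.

Decomposition 1: common = {A1, A2, A3}, closure = {A1, A2, A3, A4} → lossy.
Decomposition 2: common = {A1, A6}, closure = {A1, A2, A3, A4, A6} → lossless.
Decomposition 3: common = {A3, A5, A6}, closure = {A1, A2, A3, A4, A5, A6} → lossless.

Decomposition 1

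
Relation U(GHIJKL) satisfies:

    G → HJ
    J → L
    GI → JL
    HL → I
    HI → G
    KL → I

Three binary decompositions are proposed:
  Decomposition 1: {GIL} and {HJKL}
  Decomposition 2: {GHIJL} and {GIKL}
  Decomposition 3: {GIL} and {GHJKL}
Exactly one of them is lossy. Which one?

Decomposition 1

Decomposition 1: common = {L}, closure = {L} → lossy.
Decomposition 2: common = {GIL}, closure = {GHIJL} → lossless.
Decomposition 3: common = {GL}, closure = {GHIJL} → lossless.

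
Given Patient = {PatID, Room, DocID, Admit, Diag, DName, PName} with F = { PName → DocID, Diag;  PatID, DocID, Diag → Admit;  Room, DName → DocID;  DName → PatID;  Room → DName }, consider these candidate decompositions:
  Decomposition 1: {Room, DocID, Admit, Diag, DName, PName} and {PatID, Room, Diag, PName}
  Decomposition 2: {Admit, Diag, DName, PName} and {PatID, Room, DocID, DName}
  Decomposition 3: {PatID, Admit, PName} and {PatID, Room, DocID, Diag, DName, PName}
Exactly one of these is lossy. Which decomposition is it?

Decomposition 1: common = {Room, Diag, PName}, closure = {PatID, Room, DocID, Admit, Diag, DName, PName} → lossless.
Decomposition 2: common = {DName}, closure = {PatID, DName} → lossy.
Decomposition 3: common = {PatID, PName}, closure = {PatID, DocID, Admit, Diag, PName} → lossless.

Decomposition 2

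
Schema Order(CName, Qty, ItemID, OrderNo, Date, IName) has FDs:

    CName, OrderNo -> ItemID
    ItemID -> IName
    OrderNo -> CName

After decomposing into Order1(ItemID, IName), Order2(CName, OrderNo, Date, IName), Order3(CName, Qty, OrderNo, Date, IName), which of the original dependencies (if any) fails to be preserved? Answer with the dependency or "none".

CName, OrderNo -> ItemID

Check CName, OrderNo → ItemID: no single fragment contains all of {CName, ItemID, OrderNo}, and the restricted closure of {CName, OrderNo} across the fragments never reaches {ItemID}.
ItemID → IName is preserved.
OrderNo → CName is preserved.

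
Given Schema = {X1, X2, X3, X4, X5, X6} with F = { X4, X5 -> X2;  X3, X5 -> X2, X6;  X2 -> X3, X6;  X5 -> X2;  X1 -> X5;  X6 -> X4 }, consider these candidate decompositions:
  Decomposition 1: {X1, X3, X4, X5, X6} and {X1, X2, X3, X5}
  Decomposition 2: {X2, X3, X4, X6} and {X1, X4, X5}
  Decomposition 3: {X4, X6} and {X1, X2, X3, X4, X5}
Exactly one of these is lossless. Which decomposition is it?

Decomposition 1: common = {X1, X3, X5}, closure = {X1, X2, X3, X4, X5, X6} → lossless.
Decomposition 2: common = {X4}, closure = {X4} → lossy.
Decomposition 3: common = {X4}, closure = {X4} → lossy.

Decomposition 1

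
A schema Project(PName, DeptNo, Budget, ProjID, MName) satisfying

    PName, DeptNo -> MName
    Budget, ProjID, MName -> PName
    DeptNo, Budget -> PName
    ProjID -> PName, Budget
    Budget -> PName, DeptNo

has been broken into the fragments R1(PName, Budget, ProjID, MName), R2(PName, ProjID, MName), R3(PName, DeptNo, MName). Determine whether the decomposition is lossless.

Chase test. Columns are PName, DeptNo, Budget, ProjID, MName; row i has aⱼ where attribute j ∈ Ri, else bᵢⱼ.
Initial tableau (one row per fragment):
  row 1: a1 b12 a3 a4 a5
  row 2: a1 b22 b23 a4 a5
  row 3: a1 a2 b33 b34 a5
Rows 1 and 2 agree on ProjID; apply ProjID→PName, Budget and equate their PName, Budget entries.
Rows 1 and 2 agree on Budget; apply Budget→PName, DeptNo and equate their PName, DeptNo entries.
No row becomes fully distinguished — the join is lossy.

No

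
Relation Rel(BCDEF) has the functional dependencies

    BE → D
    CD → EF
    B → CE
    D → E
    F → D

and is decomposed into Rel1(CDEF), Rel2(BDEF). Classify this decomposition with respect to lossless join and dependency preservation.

Lossless test: (DEF)⁺ = {DEF}, which is a superkey of neither fragment — lossy.
Dependency preservation: the restricted closure of {B} across the fragments never reaches {CE}, so B → CE cannot be enforced without a join — not preserved.

lossy and not dependency-preserving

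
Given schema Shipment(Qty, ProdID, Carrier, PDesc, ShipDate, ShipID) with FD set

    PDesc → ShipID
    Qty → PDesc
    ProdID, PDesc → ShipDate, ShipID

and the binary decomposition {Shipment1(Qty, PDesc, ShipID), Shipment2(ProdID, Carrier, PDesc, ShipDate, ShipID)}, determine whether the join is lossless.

Common attributes: Shipment1 ∩ Shipment2 = {PDesc, ShipID}.
No dependency enlarges {PDesc, ShipID}, so (PDesc, ShipID)⁺ = {PDesc, ShipID}.
The closure contains neither all of Shipment1 = {Qty, PDesc, ShipID} nor all of Shipment2 = {ProdID, Carrier, PDesc, ShipDate, ShipID}, so the common attributes are not a superkey of either fragment. The join is lossy.

No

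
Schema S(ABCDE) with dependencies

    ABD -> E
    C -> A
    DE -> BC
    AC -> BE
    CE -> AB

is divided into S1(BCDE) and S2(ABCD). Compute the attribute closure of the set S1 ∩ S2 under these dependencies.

ABCDE

S1 ∩ S2 = {BCD}.
C → A applies, adding A
AC → BE applies, adding E
Closure: {ABCDE}.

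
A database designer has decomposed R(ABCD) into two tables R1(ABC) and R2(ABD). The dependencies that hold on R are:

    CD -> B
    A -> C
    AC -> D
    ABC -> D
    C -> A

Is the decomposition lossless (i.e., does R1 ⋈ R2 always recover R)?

Yes

Common attributes: R1 ∩ R2 = {AB}.
Closure of {AB}: A → C applies, adding C; AC → D applies, adding D. So (AB)⁺ = {ABCD}.
This closure contains every attribute of R1, so R1 ∩ R2 → R1. The join is lossless.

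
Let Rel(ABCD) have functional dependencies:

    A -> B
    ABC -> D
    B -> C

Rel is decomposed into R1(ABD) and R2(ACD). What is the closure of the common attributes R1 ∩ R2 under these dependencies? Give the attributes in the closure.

ABCD

R1 ∩ R2 = {AD}.
A → B applies, adding B
B → C applies, adding C
Closure: {ABCD}.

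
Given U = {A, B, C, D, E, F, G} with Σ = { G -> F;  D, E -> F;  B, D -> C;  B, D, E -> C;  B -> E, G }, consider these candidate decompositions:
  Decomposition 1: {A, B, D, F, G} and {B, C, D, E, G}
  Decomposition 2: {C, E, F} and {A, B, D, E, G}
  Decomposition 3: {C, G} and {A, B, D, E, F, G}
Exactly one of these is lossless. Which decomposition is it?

Decomposition 1: common = {B, D, G}, closure = {B, C, D, E, F, G} → lossless.
Decomposition 2: common = {E}, closure = {E} → lossy.
Decomposition 3: common = {G}, closure = {F, G} → lossy.

Decomposition 1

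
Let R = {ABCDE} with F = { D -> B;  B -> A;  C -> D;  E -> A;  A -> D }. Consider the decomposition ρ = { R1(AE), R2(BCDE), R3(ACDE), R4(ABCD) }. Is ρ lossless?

Yes

Chase test. Columns are ABCDE; row i has aⱼ where attribute j ∈ Ri, else bᵢⱼ.
Initial tableau (one row per fragment):
  row 1: a1 b12 b13 b14 a5
  row 2: b21 a2 a3 a4 a5
  row 3: a1 b32 a3 a4 a5
  row 4: a1 a2 a3 a4 b45
Rows 2 and 3 agree on D; apply D→B and equate their B entries.
Rows 2 and 3 agree on B; apply B→A and equate their A entries.
Rows 1 and 2 agree on A; apply A→D and equate their D entries.
Rows 1 and 2 agree on D; apply D→B and equate their B entries.
Row 2 is now all distinguished symbols — the join is lossless.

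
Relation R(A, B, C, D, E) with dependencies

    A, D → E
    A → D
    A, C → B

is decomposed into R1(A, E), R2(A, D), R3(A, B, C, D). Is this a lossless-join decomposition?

Yes

Chase test. Columns are A, B, C, D, E; row i has aⱼ where attribute j ∈ Ri, else bᵢⱼ.
Initial tableau (one row per fragment):
  row 1: a1 b12 b13 b14 a5
  row 2: a1 b22 b23 a4 b25
  row 3: a1 a2 a3 a4 b35
Rows 2 and 3 agree on A, D; apply A, D→E and equate their E entries.
Rows 1 and 2 agree on A; apply A→D and equate their D entries.
Rows 1 and 2 agree on A, D; apply A, D→E and equate their E entries.
Row 3 is now all distinguished symbols — the join is lossless.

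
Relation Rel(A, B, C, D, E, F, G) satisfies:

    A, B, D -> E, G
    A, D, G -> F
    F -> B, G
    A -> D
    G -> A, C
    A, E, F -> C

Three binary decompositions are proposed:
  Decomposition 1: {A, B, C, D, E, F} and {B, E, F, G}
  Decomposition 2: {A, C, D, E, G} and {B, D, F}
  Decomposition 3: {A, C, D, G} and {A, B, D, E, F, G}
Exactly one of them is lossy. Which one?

Decomposition 2

Decomposition 1: common = {B, E, F}, closure = {A, B, C, D, E, F, G} → lossless.
Decomposition 2: common = {D}, closure = {D} → lossy.
Decomposition 3: common = {A, D, G}, closure = {A, B, C, D, E, F, G} → lossless.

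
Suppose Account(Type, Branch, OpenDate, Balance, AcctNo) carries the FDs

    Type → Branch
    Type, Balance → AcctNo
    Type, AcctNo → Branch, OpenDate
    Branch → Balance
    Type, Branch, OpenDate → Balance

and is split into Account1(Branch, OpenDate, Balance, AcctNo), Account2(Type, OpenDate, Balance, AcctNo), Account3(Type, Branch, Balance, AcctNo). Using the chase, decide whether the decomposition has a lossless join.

Chase test. Columns are Type, Branch, OpenDate, Balance, AcctNo; row i has aⱼ where attribute j ∈ Accounti, else bᵢⱼ.
Initial tableau (one row per fragment):
  row 1: b11 a2 a3 a4 a5
  row 2: a1 b22 a3 a4 a5
  row 3: a1 a2 b33 a4 a5
Rows 2 and 3 agree on Type; apply Type→Branch and equate their Branch entries.
Rows 2 and 3 agree on Type, AcctNo; apply Type, AcctNo→Branch, OpenDate and equate their Branch, OpenDate entries.
Row 2 is now all distinguished symbols — the join is lossless.

Yes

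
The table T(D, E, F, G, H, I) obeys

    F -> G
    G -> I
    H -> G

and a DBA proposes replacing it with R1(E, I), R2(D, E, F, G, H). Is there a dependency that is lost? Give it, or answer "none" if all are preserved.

Check G → I: no single fragment contains all of {G, I}, and the restricted closure of {G} across the fragments never reaches {I}.
F → G is preserved.
H → G is preserved.

G -> I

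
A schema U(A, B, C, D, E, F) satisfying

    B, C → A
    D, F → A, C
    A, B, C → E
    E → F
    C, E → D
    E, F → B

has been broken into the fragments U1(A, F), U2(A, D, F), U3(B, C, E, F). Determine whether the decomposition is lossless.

Chase test. Columns are A, B, C, D, E, F; row i has aⱼ where attribute j ∈ Ui, else bᵢⱼ.
Initial tableau (one row per fragment):
  row 1: a1 b12 b13 b14 b15 a6
  row 2: a1 b22 b23 a4 b25 a6
  row 3: b31 a2 a3 b34 a5 a6
No row becomes fully distinguished — the join is lossy.

No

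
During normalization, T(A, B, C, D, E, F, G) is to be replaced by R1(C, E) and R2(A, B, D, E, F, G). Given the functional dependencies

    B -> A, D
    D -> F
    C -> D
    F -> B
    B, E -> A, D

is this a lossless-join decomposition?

No

Common attributes: R1 ∩ R2 = {E}.
No dependency enlarges {E}, so (E)⁺ = {E}.
The closure contains neither all of R1 = {C, E} nor all of R2 = {A, B, D, E, F, G}, so the common attributes are not a superkey of either fragment. The join is lossy.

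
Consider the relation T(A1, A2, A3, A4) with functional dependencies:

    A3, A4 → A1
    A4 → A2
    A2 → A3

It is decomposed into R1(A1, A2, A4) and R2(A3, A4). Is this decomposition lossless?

Common attributes: R1 ∩ R2 = {A4}.
Closure of {A4}: A4 → A2 applies, adding A2; A2 → A3 applies, adding A3; A3, A4 → A1 applies, adding A1. So (A4)⁺ = {A1, A2, A3, A4}.
This closure contains every attribute of R1, so R1 ∩ R2 → R1. The join is lossless.

Yes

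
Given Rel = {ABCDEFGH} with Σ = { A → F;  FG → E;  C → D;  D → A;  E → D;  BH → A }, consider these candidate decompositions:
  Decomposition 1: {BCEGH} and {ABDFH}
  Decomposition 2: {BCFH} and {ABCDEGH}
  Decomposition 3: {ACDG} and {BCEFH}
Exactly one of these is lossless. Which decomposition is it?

Decomposition 1: common = {BH}, closure = {ABFH} → lossy.
Decomposition 2: common = {BCH}, closure = {ABCDFH} → lossless.
Decomposition 3: common = {C}, closure = {ACDF} → lossy.

Decomposition 2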